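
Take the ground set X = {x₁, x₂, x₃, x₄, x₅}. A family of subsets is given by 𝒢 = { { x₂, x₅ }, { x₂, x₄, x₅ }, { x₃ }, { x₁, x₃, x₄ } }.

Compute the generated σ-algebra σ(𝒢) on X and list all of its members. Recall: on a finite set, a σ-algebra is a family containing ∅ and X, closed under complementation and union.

σ(𝒢) = { {  }, { x₁ }, { x₃ }, { x₄ }, { x₁, x₃ }, { x₁, x₄ }, { x₂, x₅ }, { x₃, x₄ }, { x₁, x₂, x₅ }, { x₁, x₃, x₄ }, { x₂, x₃, x₅ }, { x₂, x₄, x₅ }, { x₁, x₂, x₃, x₅ }, { x₁, x₂, x₄, x₅ }, { x₂, x₃, x₄, x₅ }, X }

Derivation:
Take S₀ = 𝒢 ∪ {∅, X} = { {  }, { x₃ }, { x₂, x₅ }, { x₁, x₃, x₄ }, { x₂, x₄, x₅ }, X }.
Round 1: 4 new —
  { x₁, x₃ }  = ᶜ of { x₂, x₄, x₅ }
  { x₂, x₃, x₅ }  = { x₃ } ∪ { x₂, x₅ }
  { x₁, x₂, x₄, x₅ }  = ᶜ of { x₃ }
  { x₂, x₃, x₄, x₅ }  = { x₃ } ∪ { x₂, x₄, x₅ }
  — 10 sets.
Round 2 (3 new):
  { x₁ }  = ᶜ of { x₂, x₃, x₄, x₅ }
  { x₁, x₄ }  = ᶜ of { x₂, x₃, x₅ }
  { x₁, x₂, x₃, x₅ }  = { x₂, x₅ } ∪ { x₁, x₃ }
  — 13 sets.
Round 3. New:
  { x₄ }  = ᶜ of { x₁, x₂, x₃, x₅ }
  { x₁, x₂, x₅ }  = { x₂, x₅ } ∪ { x₁ }
  — 15 sets.
Round 4 (1 new):
  { x₃, x₄ }  = ᶜ of { x₁, x₂, x₅ }
  — 16 sets.
Round 5: closed — nothing new.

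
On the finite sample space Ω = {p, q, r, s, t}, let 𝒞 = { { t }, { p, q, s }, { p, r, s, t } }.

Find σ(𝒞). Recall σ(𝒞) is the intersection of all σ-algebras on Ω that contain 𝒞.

Start: 𝒞 ∪ {∅, Ω} = { {}, { t }, { p, q, s }, { p, r, s, t }, Ω }.
Iteration 1: 4 new —
  { q }  = { p, r, s, t }ᶜ
  { r, t }  = { p, q, s }ᶜ
  { p, q, r, s }  = { t }ᶜ
  { p, q, s, t }  = { p, q, s } ∪ { t }
  [9 total]
Iteration 2 (3 new):
  { r }  = { p, q, s, t }ᶜ
  { q, t }  = { q } ∪ { t }
  { q, r, t }  = { q } ∪ { r, t }
  [12 total]
Iteration 3: +3 →
  { p, s }  = { q, r, t }ᶜ
  { q, r }  = { r } ∪ { q }
  { p, r, s }  = { q, t }ᶜ
  [15 total]
Iteration 4 (1 new):
  { p, s, t }  = { q, r }ᶜ
  [16 total]
Iteration 5: no new sets; the family is a σ-algebra.

|σ(𝒞)| = 16.  σ(𝒞) = { {}, { q }, { r }, { t }, { p, s }, { q, r }, { q, t }, { r, t }, { p, q, s }, { p, r, s }, { p, s, t }, { q, r, t }, { p, q, r, s }, { p, q, s, t }, { p, r, s, t }, Ω }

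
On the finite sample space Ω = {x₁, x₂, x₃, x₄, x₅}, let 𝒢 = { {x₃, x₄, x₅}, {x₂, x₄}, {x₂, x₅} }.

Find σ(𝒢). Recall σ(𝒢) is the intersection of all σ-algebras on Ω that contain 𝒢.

σ(𝒢) (32 sets): { {}, {x₁}, {x₂}, {x₃}, {x₄}, {x₅}, {x₁, x₂}, {x₁, x₃}, {x₁, x₄}, {x₁, x₅}, {x₂, x₃}, {x₂, x₄}, {x₂, x₅}, {x₃, x₄}, {x₃, x₅}, {x₄, x₅}, {x₁, x₂, x₃}, {x₁, x₂, x₄}, {x₁, x₂, x₅}, {x₁, x₃, x₄}, {x₁, x₃, x₅}, {x₁, x₄, x₅}, {x₂, x₃, x₄}, {x₂, x₃, x₅}, {x₂, x₄, x₅}, {x₃, x₄, x₅}, {x₁, x₂, x₃, x₄}, {x₁, x₂, x₃, x₅}, {x₁, x₂, x₄, x₅}, {x₁, x₃, x₄, x₅}, {x₂, x₃, x₄, x₅}, Ω }

Working:
Initial family (5 sets): { {}, {x₂, x₄}, {x₂, x₅}, {x₃, x₄, x₅}, Ω }.
Iteration 1: +5 →
  {x₁, x₂}  = ᶜ of {x₃, x₄, x₅}
  {x₁, x₃, x₄}  = ᶜ of {x₂, x₅}
  {x₁, x₃, x₅}  = ᶜ of {x₂, x₄}
  {x₂, x₄, x₅}  = {x₂, x₅} ∪ {x₂, x₄}
  {x₂, x₃, x₄, x₅}  = {x₂, x₅} ∪ {x₃, x₄, x₅}
  (now 10)
Iteration 2 (8 new):
  {x₁}  = ᶜ of {x₂, x₃, x₄, x₅}
  {x₁, x₃}  = ᶜ of {x₂, x₄, x₅}
  {x₁, x₂, x₄}  = {x₁, x₂} ∪ {x₂, x₄}
  {x₁, x₂, x₅}  = {x₂, x₅} ∪ {x₁, x₂}
  {x₁, x₂, x₃, x₄}  = {x₁, x₂} ∪ {x₁, x₃, x₄}
  {x₁, x₂, x₃, x₅}  = {x₂, x₅} ∪ {x₁, x₃, x₅}
  {x₁, x₂, x₄, x₅}  = {x₁, x₂} ∪ {x₂, x₄, x₅}
  {x₁, x₃, x₄, x₅}  = {x₃, x₄, x₅} ∪ {x₁, x₃, x₅}
  (now 18)
Iteration 3: 7 new —
  {x₂}  = ᶜ of {x₁, x₃, x₄, x₅}
  {x₃}  = ᶜ of {x₁, x₂, x₄, x₅}
  {x₄}  = ᶜ of {x₁, x₂, x₃, x₅}
  {x₅}  = ᶜ of {x₁, x₂, x₃, x₄}
  {x₃, x₄}  = ᶜ of {x₁, x₂, x₅}
  {x₃, x₅}  = ᶜ of {x₁, x₂, x₄}
  {x₁, x₂, x₃}  = {x₁, x₂} ∪ {x₁, x₃}
  (now 25)
Iteration 4 (6 new):
  {x₁, x₄}  = {x₄} ∪ {x₁}
  {x₁, x₅}  = {x₅} ∪ {x₁}
  {x₂, x₃}  = {x₂} ∪ {x₃}
  {x₄, x₅}  = ᶜ of {x₁, x₂, x₃}
  {x₂, x₃, x₄}  = {x₃, x₄} ∪ {x₂}
  {x₂, x₃, x₅}  = {x₂, x₅} ∪ {x₃}
  (now 31)
Iteration 5 (1 new):
  {x₁, x₄, x₅}  = ᶜ of {x₂, x₃}
  (now 32)
Iteration 6 adds nothing — fixpoint reached.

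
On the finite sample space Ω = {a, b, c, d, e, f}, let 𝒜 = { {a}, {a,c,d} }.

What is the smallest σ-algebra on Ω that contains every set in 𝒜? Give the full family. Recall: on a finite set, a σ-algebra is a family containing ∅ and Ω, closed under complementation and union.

σ(𝒜) (8 sets): { {}, {a}, {c,d}, {a,c,d}, {b,e,f}, {a,b,e,f}, {b,c,d,e,f}, Ω }

Derivation:
Begin from { {}, {a}, {a,c,d}, Ω } (that is, 𝒜 plus ∅ and Ω).
Iteration 1 (2 new):
  {b,e,f}  = ᶜ of {a,c,d}
  {b,c,d,e,f}  = ᶜ of {a}
  [6 total]
Iteration 2 adds 1:
  {a,b,e,f}  = {b,e,f} ∪ {a}
  [7 total]
Iteration 3 (1 new):
  {c,d}  = ᶜ of {a,b,e,f}
  [8 total]
Iteration 4: no new sets; the family is a σ-algebra.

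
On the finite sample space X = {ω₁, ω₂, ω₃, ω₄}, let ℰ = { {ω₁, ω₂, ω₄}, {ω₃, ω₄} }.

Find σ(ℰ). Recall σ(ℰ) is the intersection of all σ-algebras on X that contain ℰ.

Answer: σ(ℰ) = { {}, {ω₃}, {ω₄}, {ω₁, ω₂}, {ω₃, ω₄}, {ω₁, ω₂, ω₃}, {ω₁, ω₂, ω₄}, X }

Working:
Begin from { {}, {ω₃, ω₄}, {ω₁, ω₂, ω₄}, X } (that is, ℰ plus ∅ and X).
Iteration 1. New:
  {ω₃}  = {ω₁, ω₂, ω₄}ᶜ
  {ω₁, ω₂}  = {ω₃, ω₄}ᶜ
  [6 total]
Iteration 2 (1 new):
  {ω₁, ω₂, ω₃}  = {ω₃} ∪ {ω₁, ω₂}
  [7 total]
Iteration 3. New:
  {ω₄}  = {ω₁, ω₂, ω₃}ᶜ
  [8 total]
After Iteration 4 the family is unchanged; done.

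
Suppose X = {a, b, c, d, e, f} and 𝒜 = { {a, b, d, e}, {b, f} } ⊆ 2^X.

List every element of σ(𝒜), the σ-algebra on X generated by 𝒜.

σ(𝒜) (16 sets): { {}, {b}, {c}, {f}, {b, c}, {b, f}, {c, f}, {a, d, e}, {b, c, f}, {a, b, d, e}, {a, c, d, e}, {a, d, e, f}, {a, b, c, d, e}, {a, b, d, e, f}, {a, c, d, e, f}, X }

Working:
Initial family (4 sets): { {}, {b, f}, {a, b, d, e}, X }.
Step 1. New:
  {c, f}  = {a, b, d, e}ᶜ
  {a, c, d, e}  = {b, f}ᶜ
  {a, b, d, e, f}  = {b, f} ∪ {a, b, d, e}
Step 2: 4 new —
  {c}  = {a, b, d, e, f}ᶜ
  {b, c, f}  = {c, f} ∪ {b, f}
  {a, b, c, d, e}  = {a, c, d, e} ∪ {a, b, d, e}
  {a, c, d, e, f}  = {a, c, d, e} ∪ {c, f}
Step 3: 3 new —
  {b}  = {a, c, d, e, f}ᶜ
  {f}  = {a, b, c, d, e}ᶜ
  {a, d, e}  = {b, c, f}ᶜ
Step 4. New:
  {b, c}  = {c} ∪ {b}
  {a, d, e, f}  = {a, d, e} ∪ {f}
After Step 5 the family is unchanged; done.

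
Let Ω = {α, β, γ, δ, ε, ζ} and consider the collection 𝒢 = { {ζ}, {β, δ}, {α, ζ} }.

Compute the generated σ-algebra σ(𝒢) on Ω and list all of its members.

σ(𝒢) (16 sets): { {}, {α}, {ζ}, {α, ζ}, {β, δ}, {γ, ε}, {α, β, δ}, {α, γ, ε}, {β, δ, ζ}, {γ, ε, ζ}, {α, β, δ, ζ}, {α, γ, ε, ζ}, {β, γ, δ, ε}, {α, β, γ, δ, ε}, {β, γ, δ, ε, ζ}, Ω }

Check:
Seed the family with 𝒢 together with ∅ and Ω: { {}, {ζ}, {α, ζ}, {β, δ}, Ω }.
Pass 1: 5 new —
  {β, δ, ζ}  = {β, δ} ∪ {ζ}
  {α, β, δ, ζ}  = {α, ζ} ∪ {β, δ}
  {α, γ, ε, ζ}  = ᶜ of {β, δ}
  {β, γ, δ, ε}  = ᶜ of {α, ζ}
  {α, β, γ, δ, ε}  = ᶜ of {ζ}
  — 10 sets.
Pass 2 (3 new):
  {γ, ε}  = ᶜ of {α, β, δ, ζ}
  {α, γ, ε}  = ᶜ of {β, δ, ζ}
  {β, γ, δ, ε, ζ}  = {β, δ, ζ} ∪ {β, γ, δ, ε}
  — 13 sets.
Pass 3 (2 new):
  {α}  = ᶜ of {β, γ, δ, ε, ζ}
  {γ, ε, ζ}  = {γ, ε} ∪ {ζ}
  — 15 sets.
Pass 4. New:
  {α, β, δ}  = ᶜ of {γ, ε, ζ}
  — 16 sets.
Pass 5: no new sets; the family is a σ-algebra.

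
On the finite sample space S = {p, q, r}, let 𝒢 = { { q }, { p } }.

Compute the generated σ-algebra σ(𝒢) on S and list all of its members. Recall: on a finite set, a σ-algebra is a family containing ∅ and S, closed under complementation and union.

Seed the family with 𝒢 together with ∅ and S: { {  }, { p }, { q }, S }.
Pass 1. New:
  { p, q }  = { q } ∪ { p }
  { p, r }  = S∖{ q }
  { q, r }  = S∖{ p }
  |family| = 7
Pass 2: 1 new —
  { r }  = S∖{ p, q }
  |family| = 8
Pass 3: no new sets; the family is a σ-algebra.

σ(𝒢) = { {  }, { p }, { q }, { r }, { p, q }, { p, r }, { q, r }, S }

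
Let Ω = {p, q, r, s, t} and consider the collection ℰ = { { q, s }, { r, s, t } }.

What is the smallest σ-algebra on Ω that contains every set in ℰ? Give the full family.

|σ(ℰ)| = 16.  σ(ℰ) = { {}, { p }, { q }, { s }, { p, q }, { p, s }, { q, s }, { r, t }, { p, q, s }, { p, r, t }, { q, r, t }, { r, s, t }, { p, q, r, t }, { p, r, s, t }, { q, r, s, t }, Ω }

Check:
Start: ℰ ∪ {∅, Ω} = { {}, { q, s }, { r, s, t }, Ω }.
Pass 1: 3 new —
  { p, q }  = complement { r, s, t }
  { p, r, t }  = complement { q, s }
  { q, r, s, t }  = { q, s } ∪ { r, s, t }
  (now 7)
Pass 2: 4 new —
  { p }  = complement { q, r, s, t }
  { p, q, s }  = { p, q } ∪ { q, s }
  { p, q, r, t }  = { p, q } ∪ { p, r, t }
  { p, r, s, t }  = { r, s, t } ∪ { p, r, t }
  (now 11)
Pass 3. New:
  { q }  = complement { p, r, s, t }
  { s }  = complement { p, q, r, t }
  { r, t }  = complement { p, q, s }
  (now 14)
Pass 4: +2 →
  { p, s }  = { s } ∪ { p }
  { q, r, t }  = { r, t } ∪ { q }
  (now 16)
Pass 5: closed — nothing new.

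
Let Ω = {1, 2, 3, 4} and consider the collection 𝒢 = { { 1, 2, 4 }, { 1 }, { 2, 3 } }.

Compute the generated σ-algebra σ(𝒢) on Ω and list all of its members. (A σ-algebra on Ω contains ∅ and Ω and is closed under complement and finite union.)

|σ(𝒢)| = 16.  σ(𝒢) = { {  }, { 1 }, { 2 }, { 3 }, { 4 }, { 1, 2 }, { 1, 3 }, { 1, 4 }, { 2, 3 }, { 2, 4 }, { 3, 4 }, { 1, 2, 3 }, { 1, 2, 4 }, { 1, 3, 4 }, { 2, 3, 4 }, Ω }

Working:
Start: 𝒢 ∪ {∅, Ω} = { {  }, { 1 }, { 2, 3 }, { 1, 2, 4 }, Ω }.
Iteration 1: 4 new —
  { 3 }  = complement { 1, 2, 4 }
  { 1, 4 }  = complement { 2, 3 }
  { 1, 2, 3 }  = { 2, 3 } ∪ { 1 }
  { 2, 3, 4 }  = complement { 1 }
  [9 total]
Iteration 2 adds 3:
  { 4 }  = complement { 1, 2, 3 }
  { 1, 3 }  = { 3 } ∪ { 1 }
  { 1, 3, 4 }  = { 3 } ∪ { 1, 4 }
  [12 total]
Iteration 3. New:
  { 2 }  = complement { 1, 3, 4 }
  { 2, 4 }  = complement { 1, 3 }
  { 3, 4 }  = { 3 } ∪ { 4 }
  [15 total]
Iteration 4. New:
  { 1, 2 }  = complement { 3, 4 }
  [16 total]
Iteration 5: stable.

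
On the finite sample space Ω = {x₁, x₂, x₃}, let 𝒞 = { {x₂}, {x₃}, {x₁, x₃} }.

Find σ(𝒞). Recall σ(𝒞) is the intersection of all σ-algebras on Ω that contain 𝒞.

Begin from { {}, {x₂}, {x₃}, {x₁, x₃}, Ω } (that is, 𝒞 plus ∅ and Ω).
Round 1. New:
  {x₁, x₂}  = {x₃}ᶜ
  {x₂, x₃}  = {x₃} ∪ {x₂}
  — 7 sets.
Round 2: +1 →
  {x₁}  = {x₂, x₃}ᶜ
  — 8 sets.
Round 3: stable.

Therefore σ(𝒞) = { {}, {x₁}, {x₂}, {x₃}, {x₁, x₂}, {x₁, x₃}, {x₂, x₃}, Ω } (|σ(𝒞)| = 8).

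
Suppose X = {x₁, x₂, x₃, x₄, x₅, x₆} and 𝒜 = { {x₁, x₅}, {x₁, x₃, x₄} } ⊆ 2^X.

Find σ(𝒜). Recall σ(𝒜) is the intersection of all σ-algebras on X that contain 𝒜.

σ(𝒜) = { {}, {x₁}, {x₅}, {x₁, x₅}, {x₂, x₆}, {x₃, x₄}, {x₁, x₂, x₆}, {x₁, x₃, x₄}, {x₂, x₅, x₆}, {x₃, x₄, x₅}, {x₁, x₂, x₅, x₆}, {x₁, x₃, x₄, x₅}, {x₂, x₃, x₄, x₆}, {x₁, x₂, x₃, x₄, x₆}, {x₂, x₃, x₄, x₅, x₆}, X }

Trace:
Initial family (4 sets): { {}, {x₁, x₅}, {x₁, x₃, x₄}, X }.
Iteration 1 adds 3:
  {x₂, x₅, x₆}  = ᶜ of {x₁, x₃, x₄}
  {x₁, x₃, x₄, x₅}  = {x₁, x₃, x₄} ∪ {x₁, x₅}
  {x₂, x₃, x₄, x₆}  = ᶜ of {x₁, x₅}
Iteration 2 adds 4:
  {x₂, x₆}  = ᶜ of {x₁, x₃, x₄, x₅}
  {x₁, x₂, x₅, x₆}  = {x₁, x₅} ∪ {x₂, x₅, x₆}
  {x₁, x₂, x₃, x₄, x₆}  = {x₁, x₃, x₄} ∪ {x₂, x₃, x₄, x₆}
  {x₂, x₃, x₄, x₅, x₆}  = {x₂, x₃, x₄, x₆} ∪ {x₂, x₅, x₆}
Iteration 3: 3 new —
  {x₁}  = ᶜ of {x₂, x₃, x₄, x₅, x₆}
  {x₅}  = ᶜ of {x₁, x₂, x₃, x₄, x₆}
  {x₃, x₄}  = ᶜ of {x₁, x₂, x₅, x₆}
Iteration 4 adds 2:
  {x₁, x₂, x₆}  = {x₂, x₆} ∪ {x₁}
  {x₃, x₄, x₅}  = {x₃, x₄} ∪ {x₅}
Iteration 5: stable.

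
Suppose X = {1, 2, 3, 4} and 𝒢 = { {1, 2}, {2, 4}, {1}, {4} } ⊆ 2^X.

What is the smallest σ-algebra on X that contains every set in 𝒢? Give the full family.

σ(𝒢) (16 sets): { {}, {1}, {2}, {3}, {4}, {1, 2}, {1, 3}, {1, 4}, {2, 3}, {2, 4}, {3, 4}, {1, 2, 3}, {1, 2, 4}, {1, 3, 4}, {2, 3, 4}, X }

Working:
Seed the family with 𝒢 together with ∅ and X: { {}, {1}, {4}, {1, 2}, {2, 4}, X }.
Step 1. New:
  {1, 3}  = X∖{2, 4}
  {1, 4}  = {4} ∪ {1}
  {3, 4}  = X∖{1, 2}
  {1, 2, 3}  = X∖{4}
  {1, 2, 4}  = {1, 2} ∪ {4}
  {2, 3, 4}  = X∖{1}
  (now 12)
Step 2: 3 new —
  {3}  = X∖{1, 2, 4}
  {2, 3}  = X∖{1, 4}
  {1, 3, 4}  = {3, 4} ∪ {1, 4}
  (now 15)
Step 3 (1 new):
  {2}  = X∖{1, 3, 4}
  (now 16)
After Step 4 the family is unchanged; done.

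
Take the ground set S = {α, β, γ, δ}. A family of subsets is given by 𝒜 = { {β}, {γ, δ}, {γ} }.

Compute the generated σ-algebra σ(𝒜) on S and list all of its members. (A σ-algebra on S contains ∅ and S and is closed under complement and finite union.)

σ(𝒜) = { {}, {α}, {β}, {γ}, {δ}, {α, β}, {α, γ}, {α, δ}, {β, γ}, {β, δ}, {γ, δ}, {α, β, γ}, {α, β, δ}, {α, γ, δ}, {β, γ, δ}, S }

Check:
Start: 𝒜 ∪ {∅, S} = { {}, {β}, {γ}, {γ, δ}, S }.
Step 1 (5 new):
  {α, β}  = S∖{γ, δ}
  {β, γ}  = {γ} ∪ {β}
  {α, β, δ}  = S∖{γ}
  {α, γ, δ}  = S∖{β}
  {β, γ, δ}  = {γ, δ} ∪ {β}
Step 2. New:
  {α}  = S∖{β, γ, δ}
  {α, δ}  = S∖{β, γ}
  {α, β, γ}  = {α, β} ∪ {γ}
Step 3. New:
  {δ}  = S∖{α, β, γ}
  {α, γ}  = {γ} ∪ {α}
Step 4 adds 1:
  {β, δ}  = S∖{α, γ}
Step 5: already closed under ᶜ and ∪.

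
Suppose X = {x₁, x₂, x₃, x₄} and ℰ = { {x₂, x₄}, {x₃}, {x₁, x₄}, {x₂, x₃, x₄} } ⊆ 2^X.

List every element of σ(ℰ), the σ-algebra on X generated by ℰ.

|σ(ℰ)| = 16.  σ(ℰ) = { {}, {x₁}, {x₂}, {x₃}, {x₄}, {x₁, x₂}, {x₁, x₃}, {x₁, x₄}, {x₂, x₃}, {x₂, x₄}, {x₃, x₄}, {x₁, x₂, x₃}, {x₁, x₂, x₄}, {x₁, x₃, x₄}, {x₂, x₃, x₄}, X }

Check:
Seed the family with ℰ together with ∅ and X: { {}, {x₃}, {x₁, x₄}, {x₂, x₄}, {x₂, x₃, x₄}, X }.
Pass 1 adds 5:
  {x₁}  = ᶜ of {x₂, x₃, x₄}
  {x₁, x₃}  = ᶜ of {x₂, x₄}
  {x₂, x₃}  = ᶜ of {x₁, x₄}
  {x₁, x₂, x₄}  = ᶜ of {x₃}
  {x₁, x₃, x₄}  = {x₃} ∪ {x₁, x₄}
  |family| = 11
Pass 2: +2 →
  {x₂}  = ᶜ of {x₁, x₃, x₄}
  {x₁, x₂, x₃}  = {x₂, x₃} ∪ {x₁, x₃}
  |family| = 13
Pass 3 (2 new):
  {x₄}  = ᶜ of {x₁, x₂, x₃}
  {x₁, x₂}  = {x₂} ∪ {x₁}
  |family| = 15
Pass 4: 1 new —
  {x₃, x₄}  = ᶜ of {x₁, x₂}
  |family| = 16
Pass 5: already closed under ᶜ and ∪.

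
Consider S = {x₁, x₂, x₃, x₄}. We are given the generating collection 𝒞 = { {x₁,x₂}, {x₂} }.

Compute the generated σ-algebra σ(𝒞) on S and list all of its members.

|σ(𝒞)| = 8.  σ(𝒞) = { {}, {x₁}, {x₂}, {x₁,x₂}, {x₃,x₄}, {x₁,x₃,x₄}, {x₂,x₃,x₄}, S }

Trace:
Take S₀ = 𝒞 ∪ {∅, S} = { {}, {x₂}, {x₁,x₂}, S }.
Step 1 (2 new):
  {x₃,x₄}  = {x₁,x₂}ᶜ
  {x₁,x₃,x₄}  = {x₂}ᶜ
  (now 6)
Step 2. New:
  {x₂,x₃,x₄}  = {x₃,x₄} ∪ {x₂}
  (now 7)
Step 3: 1 new —
  {x₁}  = {x₂,x₃,x₄}ᶜ
  (now 8)
Step 4 adds nothing — fixpoint reached.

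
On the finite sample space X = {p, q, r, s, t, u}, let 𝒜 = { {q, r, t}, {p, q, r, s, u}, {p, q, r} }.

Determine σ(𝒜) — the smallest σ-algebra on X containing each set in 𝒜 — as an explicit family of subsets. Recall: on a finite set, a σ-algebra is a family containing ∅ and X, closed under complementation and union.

Begin from { ∅, {p, q, r}, {q, r, t}, {p, q, r, s, u}, X } (that is, 𝒜 plus ∅ and X).
Round 1 adds 4:
  {t}  = ᶜ of {p, q, r, s, u}
  {p, s, u}  = ᶜ of {q, r, t}
  {s, t, u}  = ᶜ of {p, q, r}
  {p, q, r, t}  = {q, r, t} ∪ {p, q, r}
  — 9 sets.
Round 2. New:
  {s, u}  = ᶜ of {p, q, r, t}
  {p, s, t, u}  = {p, s, u} ∪ {t}
  {q, r, s, t, u}  = {q, r, t} ∪ {s, t, u}
  — 12 sets.
Round 3 (2 new):
  {p}  = ᶜ of {q, r, s, t, u}
  {q, r}  = ᶜ of {p, s, t, u}
  — 14 sets.
Round 4: +2 →
  {p, t}  = {t} ∪ {p}
  {q, r, s, u}  = {q, r} ∪ {s, u}
  — 16 sets.
Round 5: closed — nothing new.

Hence σ(𝒜) has 16 members: { ∅, {p}, {t}, {p, t}, {q, r}, {s, u}, {p, q, r}, {p, s, u}, {q, r, t}, {s, t, u}, {p, q, r, t}, {p, s, t, u}, {q, r, s, u}, {p, q, r, s, u}, {q, r, s, t, u}, X }.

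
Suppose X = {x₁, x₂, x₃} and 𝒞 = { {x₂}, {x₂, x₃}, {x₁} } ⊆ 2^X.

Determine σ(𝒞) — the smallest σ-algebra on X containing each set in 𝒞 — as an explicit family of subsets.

Take S₀ = 𝒞 ∪ {∅, X} = { ∅, {x₁}, {x₂}, {x₂, x₃}, X }.
Pass 1. New:
  {x₁, x₂}  = {x₂} ∪ {x₁}
  {x₁, x₃}  = ᶜ of {x₂}
  (now 7)
Pass 2: +1 →
  {x₃}  = ᶜ of {x₁, x₂}
  (now 8)
Pass 3: no new sets; the family is a σ-algebra.

Hence σ(𝒞) has 8 members: { ∅, {x₁}, {x₂}, {x₃}, {x₁, x₂}, {x₁, x₃}, {x₂, x₃}, X }.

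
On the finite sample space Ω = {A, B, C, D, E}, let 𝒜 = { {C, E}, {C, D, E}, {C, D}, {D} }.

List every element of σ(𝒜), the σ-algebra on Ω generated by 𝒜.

Initial family (6 sets): { ∅, {D}, {C, D}, {C, E}, {C, D, E}, Ω }.
Round 1. New:
  {A, B}  = complement {C, D, E}
  {A, B, D}  = complement {C, E}
  {A, B, E}  = complement {C, D}
  {A, B, C, E}  = complement {D}
  — 10 sets.
Round 2: +2 →
  {A, B, C, D}  = {C, D} ∪ {A, B}
  {A, B, D, E}  = {A, B, D} ∪ {A, B, E}
  — 12 sets.
Round 3 adds 2:
  {C}  = complement {A, B, D, E}
  {E}  = complement {A, B, C, D}
  — 14 sets.
Round 4: 2 new —
  {D, E}  = {D} ∪ {E}
  {A, B, C}  = {C} ∪ {A, B}
  — 16 sets.
Round 5 adds nothing — fixpoint reached.

Therefore σ(𝒜) = { ∅, {C}, {D}, {E}, {A, B}, {C, D}, {C, E}, {D, E}, {A, B, C}, {A, B, D}, {A, B, E}, {C, D, E}, {A, B, C, D}, {A, B, C, E}, {A, B, D, E}, Ω } (|σ(𝒜)| = 16).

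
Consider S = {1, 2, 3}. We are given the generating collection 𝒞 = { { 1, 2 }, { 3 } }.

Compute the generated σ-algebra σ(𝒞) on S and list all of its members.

Answer: σ(𝒞) = { ∅, { 3 }, { 1, 2 }, S }

Derivation:
Take S₀ = 𝒞 ∪ {∅, S} = { ∅, { 3 }, { 1, 2 }, S }.
Step 1: no new sets; the family is a σ-algebra.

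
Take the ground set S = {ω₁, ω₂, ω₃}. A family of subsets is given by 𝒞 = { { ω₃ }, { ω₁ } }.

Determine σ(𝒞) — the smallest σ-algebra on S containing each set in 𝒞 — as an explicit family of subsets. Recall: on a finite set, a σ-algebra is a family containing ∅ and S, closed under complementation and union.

Start: 𝒞 ∪ {∅, S} = { {  }, { ω₁ }, { ω₃ }, S }.
Iteration 1: +3 →
  { ω₁, ω₂ }  = ᶜ of { ω₃ }
  { ω₁, ω₃ }  = { ω₃ } ∪ { ω₁ }
  { ω₂, ω₃ }  = ᶜ of { ω₁ }
  (now 7)
Iteration 2: +1 →
  { ω₂ }  = ᶜ of { ω₁, ω₃ }
  (now 8)
Iteration 3 adds nothing — fixpoint reached.

Hence σ(𝒞) has 8 members: { {  }, { ω₁ }, { ω₂ }, { ω₃ }, { ω₁, ω₂ }, { ω₁, ω₃ }, { ω₂, ω₃ }, S }.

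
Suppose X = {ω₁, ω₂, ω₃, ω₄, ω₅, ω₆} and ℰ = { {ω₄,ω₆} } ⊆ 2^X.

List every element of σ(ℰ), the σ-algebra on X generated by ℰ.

σ(ℰ) (4 sets): { {}, {ω₄,ω₆}, {ω₁,ω₂,ω₃,ω₅}, X }

Derivation:
Take S₀ = ℰ ∪ {∅, X} = { {}, {ω₄,ω₆}, X }.
Pass 1. New:
  {ω₁,ω₂,ω₃,ω₅}  = complement {ω₄,ω₆}
  |family| = 4
Pass 2: closed — nothing new.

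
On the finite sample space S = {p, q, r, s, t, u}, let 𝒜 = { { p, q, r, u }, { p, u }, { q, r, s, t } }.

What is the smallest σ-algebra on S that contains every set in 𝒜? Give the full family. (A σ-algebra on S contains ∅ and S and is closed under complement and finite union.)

Begin from { {  }, { p, u }, { p, q, r, u }, { q, r, s, t }, S } (that is, 𝒜 plus ∅ and S).
Pass 1. New:
  { s, t }  = { p, q, r, u }ᶜ
Pass 2: +1 →
  { p, s, t, u }  = { s, t } ∪ { p, u }
Pass 3: +1 →
  { q, r }  = { p, s, t, u }ᶜ
Pass 4: no new sets; the family is a σ-algebra.

Therefore σ(𝒜) = { {  }, { p, u }, { q, r }, { s, t }, { p, q, r, u }, { p, s, t, u }, { q, r, s, t }, S } (|σ(𝒜)| = 8).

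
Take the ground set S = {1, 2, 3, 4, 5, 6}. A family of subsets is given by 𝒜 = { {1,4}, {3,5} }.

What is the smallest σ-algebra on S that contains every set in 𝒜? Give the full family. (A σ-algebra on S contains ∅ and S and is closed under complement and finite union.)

Begin from { ∅, {1,4}, {3,5}, S } (that is, 𝒜 plus ∅ and S).
Round 1 (3 new):
  {1,2,4,6}  = complement {3,5}
  {1,3,4,5}  = {3,5} ∪ {1,4}
  {2,3,5,6}  = complement {1,4}
  [7 total]
Round 2: 1 new —
  {2,6}  = complement {1,3,4,5}
  [8 total]
Round 3: stable.

|σ(𝒜)| = 8.  σ(𝒜) = { ∅, {1,4}, {2,6}, {3,5}, {1,2,4,6}, {1,3,4,5}, {2,3,5,6}, S }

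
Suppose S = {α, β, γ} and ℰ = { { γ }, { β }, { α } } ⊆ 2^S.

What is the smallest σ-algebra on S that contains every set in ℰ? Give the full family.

Start: ℰ ∪ {∅, S} = { ∅, { α }, { β }, { γ }, S }.
Round 1: 3 new —
  { α, β }  = ᶜ of { γ }
  { α, γ }  = ᶜ of { β }
  { β, γ }  = ᶜ of { α }
  [8 total]
After Round 2 the family is unchanged; done.

Therefore σ(ℰ) = { ∅, { α }, { β }, { γ }, { α, β }, { α, γ }, { β, γ }, S } (|σ(ℰ)| = 8).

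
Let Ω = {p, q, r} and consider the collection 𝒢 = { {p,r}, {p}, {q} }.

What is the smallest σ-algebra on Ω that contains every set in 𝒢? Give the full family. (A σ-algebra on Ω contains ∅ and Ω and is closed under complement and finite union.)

|σ(𝒢)| = 8.  σ(𝒢) = { ∅, {p}, {q}, {r}, {p,q}, {p,r}, {q,r}, Ω }

Trace:
Initial family (5 sets): { ∅, {p}, {q}, {p,r}, Ω }.
Round 1. New:
  {p,q}  = {q} ∪ {p}
  {q,r}  = ᶜ of {p}
  — 7 sets.
Round 2: +1 →
  {r}  = ᶜ of {p,q}
  — 8 sets.
Round 3: closed — nothing new.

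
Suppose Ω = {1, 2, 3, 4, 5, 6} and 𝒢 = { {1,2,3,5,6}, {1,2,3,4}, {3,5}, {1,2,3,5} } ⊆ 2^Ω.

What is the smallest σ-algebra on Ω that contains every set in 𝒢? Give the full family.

σ(𝒢) = { {}, {3}, {4}, {5}, {6}, {1,2}, {3,4}, {3,5}, {3,6}, {4,5}, {4,6}, {5,6}, {1,2,3}, {1,2,4}, {1,2,5}, {1,2,6}, {3,4,5}, {3,4,6}, {3,5,6}, {4,5,6}, {1,2,3,4}, {1,2,3,5}, {1,2,3,6}, {1,2,4,5}, {1,2,4,6}, {1,2,5,6}, {3,4,5,6}, {1,2,3,4,5}, {1,2,3,4,6}, {1,2,3,5,6}, {1,2,4,5,6}, Ω }

Trace:
Start: 𝒢 ∪ {∅, Ω} = { {}, {3,5}, {1,2,3,4}, {1,2,3,5}, {1,2,3,5,6}, Ω }.
Iteration 1 adds 5:
  {4}  = {1,2,3,5,6}ᶜ
  {4,6}  = {1,2,3,5}ᶜ
  {5,6}  = {1,2,3,4}ᶜ
  {1,2,4,6}  = {3,5}ᶜ
  {1,2,3,4,5}  = {3,5} ∪ {1,2,3,4}
  (now 11)
Iteration 2 adds 7:
  {6}  = {1,2,3,4,5}ᶜ
  {3,4,5}  = {4} ∪ {3,5}
  {3,5,6}  = {5,6} ∪ {3,5}
  {4,5,6}  = {5,6} ∪ {4}
  {3,4,5,6}  = {3,5} ∪ {4,6}
  {1,2,3,4,6}  = {1,2,4,6} ∪ {1,2,3,4}
  {1,2,4,5,6}  = {1,2,4,6} ∪ {5,6}
  (now 18)
Iteration 3. New:
  {3}  = {1,2,4,5,6}ᶜ
  {5}  = {1,2,3,4,6}ᶜ
  {1,2}  = {3,4,5,6}ᶜ
  {1,2,3}  = {4,5,6}ᶜ
  {1,2,4}  = {3,5,6}ᶜ
  {1,2,6}  = {3,4,5}ᶜ
  (now 24)
Iteration 4 (8 new):
  {3,4}  = {3} ∪ {4}
  {3,6}  = {6} ∪ {3}
  {4,5}  = {5} ∪ {4}
  {1,2,5}  = {1,2} ∪ {5}
  {3,4,6}  = {3} ∪ {4,6}
  {1,2,3,6}  = {1,2,3} ∪ {6}
  {1,2,4,5}  = {1,2,4} ∪ {5}
  {1,2,5,6}  = {5,6} ∪ {1,2}
  (now 32)
Iteration 5: stable.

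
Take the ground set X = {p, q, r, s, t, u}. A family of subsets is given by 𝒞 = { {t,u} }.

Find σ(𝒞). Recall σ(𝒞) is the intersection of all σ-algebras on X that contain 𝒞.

σ(𝒞) = { {}, {t,u}, {p,q,r,s}, X }

Working:
Start: 𝒞 ∪ {∅, X} = { {}, {t,u}, X }.
Step 1. New:
  {p,q,r,s}  = X∖{t,u}
Step 2: closed — nothing new.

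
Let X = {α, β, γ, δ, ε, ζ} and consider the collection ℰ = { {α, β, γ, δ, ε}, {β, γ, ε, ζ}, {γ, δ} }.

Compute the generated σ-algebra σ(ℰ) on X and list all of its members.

Seed the family with ℰ together with ∅ and X: { {}, {γ, δ}, {β, γ, ε, ζ}, {α, β, γ, δ, ε}, X }.
Pass 1 (4 new):
  {ζ}  = ᶜ of {α, β, γ, δ, ε}
  {α, δ}  = ᶜ of {β, γ, ε, ζ}
  {α, β, ε, ζ}  = ᶜ of {γ, δ}
  {β, γ, δ, ε, ζ}  = {γ, δ} ∪ {β, γ, ε, ζ}
Pass 2: 6 new —
  {α}  = ᶜ of {β, γ, δ, ε, ζ}
  {α, γ, δ}  = {γ, δ} ∪ {α, δ}
  {α, δ, ζ}  = {ζ} ∪ {α, δ}
  {γ, δ, ζ}  = {γ, δ} ∪ {ζ}
  {α, β, γ, ε, ζ}  = {β, γ, ε, ζ} ∪ {α, β, ε, ζ}
  {α, β, δ, ε, ζ}  = {α, δ} ∪ {α, β, ε, ζ}
Pass 3 (7 new):
  {γ}  = ᶜ of {α, β, δ, ε, ζ}
  {δ}  = ᶜ of {α, β, γ, ε, ζ}
  {α, ζ}  = {ζ} ∪ {α}
  {α, β, ε}  = ᶜ of {γ, δ, ζ}
  {β, γ, ε}  = ᶜ of {α, δ, ζ}
  {β, ε, ζ}  = ᶜ of {α, γ, δ}
  {α, γ, δ, ζ}  = {γ, δ} ∪ {α, δ, ζ}
Pass 4: +9 →
  {α, γ}  = {γ} ∪ {α}
  {β, ε}  = ᶜ of {α, γ, δ, ζ}
  {γ, ζ}  = {ζ} ∪ {γ}
  {δ, ζ}  = {ζ} ∪ {δ}
  {α, γ, ζ}  = {α, ζ} ∪ {γ}
  {α, β, γ, ε}  = {γ} ∪ {α, β, ε}
  {α, β, δ, ε}  = {α, δ} ∪ {α, β, ε}
  {β, γ, δ, ε}  = ᶜ of {α, ζ}
  {β, δ, ε, ζ}  = {β, ε, ζ} ∪ {δ}
Pass 5. New:
  {β, δ, ε}  = ᶜ of {α, γ, ζ}
After Pass 6 the family is unchanged; done.

σ(ℰ) = { {}, {α}, {γ}, {δ}, {ζ}, {α, γ}, {α, δ}, {α, ζ}, {β, ε}, {γ, δ}, {γ, ζ}, {δ, ζ}, {α, β, ε}, {α, γ, δ}, {α, γ, ζ}, {α, δ, ζ}, {β, γ, ε}, {β, δ, ε}, {β, ε, ζ}, {γ, δ, ζ}, {α, β, γ, ε}, {α, β, δ, ε}, {α, β, ε, ζ}, {α, γ, δ, ζ}, {β, γ, δ, ε}, {β, γ, ε, ζ}, {β, δ, ε, ζ}, {α, β, γ, δ, ε}, {α, β, γ, ε, ζ}, {α, β, δ, ε, ζ}, {β, γ, δ, ε, ζ}, X }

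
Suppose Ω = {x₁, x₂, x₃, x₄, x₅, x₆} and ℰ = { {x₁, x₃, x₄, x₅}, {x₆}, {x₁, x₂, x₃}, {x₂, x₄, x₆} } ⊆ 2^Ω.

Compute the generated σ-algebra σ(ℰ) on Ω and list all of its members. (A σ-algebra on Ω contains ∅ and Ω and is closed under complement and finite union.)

Answer: σ(ℰ) = { ∅, {x₂}, {x₄}, {x₅}, {x₆}, {x₁, x₃}, {x₂, x₄}, {x₂, x₅}, {x₂, x₆}, {x₄, x₅}, {x₄, x₆}, {x₅, x₆}, {x₁, x₂, x₃}, {x₁, x₃, x₄}, {x₁, x₃, x₅}, {x₁, x₃, x₆}, {x₂, x₄, x₅}, {x₂, x₄, x₆}, {x₂, x₅, x₆}, {x₄, x₅, x₆}, {x₁, x₂, x₃, x₄}, {x₁, x₂, x₃, x₅}, {x₁, x₂, x₃, x₆}, {x₁, x₃, x₄, x₅}, {x₁, x₃, x₄, x₆}, {x₁, x₃, x₅, x₆}, {x₂, x₄, x₅, x₆}, {x₁, x₂, x₃, x₄, x₅}, {x₁, x₂, x₃, x₄, x₆}, {x₁, x₂, x₃, x₅, x₆}, {x₁, x₃, x₄, x₅, x₆}, Ω }

Derivation:
Seed the family with ℰ together with ∅ and Ω: { ∅, {x₆}, {x₁, x₂, x₃}, {x₂, x₄, x₆}, {x₁, x₃, x₄, x₅}, Ω }.
Round 1 (7 new):
  {x₂, x₆}  = {x₁, x₃, x₄, x₅}ᶜ
  {x₁, x₃, x₅}  = {x₂, x₄, x₆}ᶜ
  {x₄, x₅, x₆}  = {x₁, x₂, x₃}ᶜ
  {x₁, x₂, x₃, x₆}  = {x₁, x₂, x₃} ∪ {x₆}
  {x₁, x₂, x₃, x₄, x₅}  = {x₆}ᶜ
  {x₁, x₂, x₃, x₄, x₆}  = {x₂, x₄, x₆} ∪ {x₁, x₂, x₃}
  {x₁, x₃, x₄, x₅, x₆}  = {x₁, x₃, x₄, x₅} ∪ {x₆}
  (now 13)
Round 2: 7 new —
  {x₂}  = {x₁, x₃, x₄, x₅, x₆}ᶜ
  {x₅}  = {x₁, x₂, x₃, x₄, x₆}ᶜ
  {x₄, x₅}  = {x₁, x₂, x₃, x₆}ᶜ
  {x₁, x₂, x₃, x₅}  = {x₁, x₂, x₃} ∪ {x₁, x₃, x₅}
  {x₁, x₃, x₅, x₆}  = {x₁, x₃, x₅} ∪ {x₆}
  {x₂, x₄, x₅, x₆}  = {x₂, x₄, x₆} ∪ {x₄, x₅, x₆}
  {x₁, x₂, x₃, x₅, x₆}  = {x₁, x₃, x₅} ∪ {x₂, x₆}
  (now 20)
Round 3: +8 →
  {x₄}  = {x₁, x₂, x₃, x₅, x₆}ᶜ
  {x₁, x₃}  = {x₂, x₄, x₅, x₆}ᶜ
  {x₂, x₄}  = {x₁, x₃, x₅, x₆}ᶜ
  {x₂, x₅}  = {x₂} ∪ {x₅}
  {x₄, x₆}  = {x₁, x₂, x₃, x₅}ᶜ
  {x₅, x₆}  = {x₆} ∪ {x₅}
  {x₂, x₄, x₅}  = {x₂} ∪ {x₄, x₅}
  {x₂, x₅, x₆}  = {x₂, x₆} ∪ {x₅}
  (now 28)
Round 4: 4 new —
  {x₁, x₃, x₄}  = {x₂, x₅, x₆}ᶜ
  {x₁, x₃, x₆}  = {x₂, x₄, x₅}ᶜ
  {x₁, x₂, x₃, x₄}  = {x₅, x₆}ᶜ
  {x₁, x₃, x₄, x₆}  = {x₂, x₅}ᶜ
  (now 32)
After Round 5 the family is unchanged; done.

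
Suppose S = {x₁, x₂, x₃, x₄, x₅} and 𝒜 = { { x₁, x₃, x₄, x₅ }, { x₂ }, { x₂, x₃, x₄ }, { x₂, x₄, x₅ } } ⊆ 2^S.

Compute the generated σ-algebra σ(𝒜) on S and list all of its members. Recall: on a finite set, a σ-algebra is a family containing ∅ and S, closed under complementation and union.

|σ(𝒜)| = 32.  σ(𝒜) = { {}, { x₁ }, { x₂ }, { x₃ }, { x₄ }, { x₅ }, { x₁, x₂ }, { x₁, x₃ }, { x₁, x₄ }, { x₁, x₅ }, { x₂, x₃ }, { x₂, x₄ }, { x₂, x₅ }, { x₃, x₄ }, { x₃, x₅ }, { x₄, x₅ }, { x₁, x₂, x₃ }, { x₁, x₂, x₄ }, { x₁, x₂, x₅ }, { x₁, x₃, x₄ }, { x₁, x₃, x₅ }, { x₁, x₄, x₅ }, { x₂, x₃, x₄ }, { x₂, x₃, x₅ }, { x₂, x₄, x₅ }, { x₃, x₄, x₅ }, { x₁, x₂, x₃, x₄ }, { x₁, x₂, x₃, x₅ }, { x₁, x₂, x₄, x₅ }, { x₁, x₃, x₄, x₅ }, { x₂, x₃, x₄, x₅ }, S }

Working:
Begin from { {}, { x₂ }, { x₂, x₃, x₄ }, { x₂, x₄, x₅ }, { x₁, x₃, x₄, x₅ }, S } (that is, 𝒜 plus ∅ and S).
Iteration 1 (3 new):
  { x₁, x₃ }  = ᶜ of { x₂, x₄, x₅ }
  { x₁, x₅ }  = ᶜ of { x₂, x₃, x₄ }
  { x₂, x₃, x₄, x₅ }  = { x₂, x₃, x₄ } ∪ { x₂, x₄, x₅ }
  (now 9)
Iteration 2: +6 →
  { x₁ }  = ᶜ of { x₂, x₃, x₄, x₅ }
  { x₁, x₂, x₃ }  = { x₂ } ∪ { x₁, x₃ }
  { x₁, x₂, x₅ }  = { x₂ } ∪ { x₁, x₅ }
  { x₁, x₃, x₅ }  = { x₁, x₃ } ∪ { x₁, x₅ }
  { x₁, x₂, x₃, x₄ }  = { x₂, x₃, x₄ } ∪ { x₁, x₃ }
  { x₁, x₂, x₄, x₅ }  = { x₁, x₅ } ∪ { x₂, x₄, x₅ }
  (now 15)
Iteration 3: +7 →
  { x₃ }  = ᶜ of { x₁, x₂, x₄, x₅ }
  { x₅ }  = ᶜ of { x₁, x₂, x₃, x₄ }
  { x₁, x₂ }  = { x₂ } ∪ { x₁ }
  { x₂, x₄ }  = ᶜ of { x₁, x₃, x₅ }
  { x₃, x₄ }  = ᶜ of { x₁, x₂, x₅ }
  { x₄, x₅ }  = ᶜ of { x₁, x₂, x₃ }
  { x₁, x₂, x₃, x₅ }  = { x₁, x₂, x₅ } ∪ { x₁, x₂, x₃ }
  (now 22)
Iteration 4. New:
  { x₄ }  = ᶜ of { x₁, x₂, x₃, x₅ }
  { x₂, x₃ }  = { x₂ } ∪ { x₃ }
  { x₂, x₅ }  = { x₂ } ∪ { x₅ }
  { x₃, x₅ }  = { x₅ } ∪ { x₃ }
  { x₁, x₂, x₄ }  = { x₂, x₄ } ∪ { x₁, x₂ }
  { x₁, x₃, x₄ }  = { x₃, x₄ } ∪ { x₁, x₃ }
  { x₁, x₄, x₅ }  = { x₄, x₅ } ∪ { x₁, x₅ }
  { x₃, x₄, x₅ }  = ᶜ of { x₁, x₂ }
  (now 30)
Iteration 5: 2 new —
  { x₁, x₄ }  = { x₄ } ∪ { x₁ }
  { x₂, x₃, x₅ }  = { x₂, x₅ } ∪ { x₃ }
  (now 32)
Iteration 6: no new sets; the family is a σ-algebra.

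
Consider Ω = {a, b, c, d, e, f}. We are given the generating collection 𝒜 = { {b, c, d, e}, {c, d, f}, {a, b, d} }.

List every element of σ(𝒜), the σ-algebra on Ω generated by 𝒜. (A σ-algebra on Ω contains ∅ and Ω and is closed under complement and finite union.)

Seed the family with 𝒜 together with ∅ and Ω: { {}, {a, b, d}, {c, d, f}, {b, c, d, e}, Ω }.
Iteration 1. New:
  {a, f}  = complement {b, c, d, e}
  {a, b, e}  = complement {c, d, f}
  {c, e, f}  = complement {a, b, d}
  {a, b, c, d, e}  = {b, c, d, e} ∪ {a, b, d}
  {a, b, c, d, f}  = {c, d, f} ∪ {a, b, d}
  {b, c, d, e, f}  = {c, d, f} ∪ {b, c, d, e}
  — 11 sets.
Iteration 2: +10 →
  {a}  = complement {b, c, d, e, f}
  {e}  = complement {a, b, c, d, f}
  {f}  = complement {a, b, c, d, e}
  {a, b, d, e}  = {a, b, d} ∪ {a, b, e}
  {a, b, d, f}  = {a, f} ∪ {a, b, d}
  {a, b, e, f}  = {a, f} ∪ {a, b, e}
  {a, c, d, f}  = {a, f} ∪ {c, d, f}
  {a, c, e, f}  = {a, f} ∪ {c, e, f}
  {c, d, e, f}  = {c, e, f} ∪ {c, d, f}
  {a, b, c, e, f}  = {a, b, e} ∪ {c, e, f}
  — 21 sets.
Iteration 3: +12 →
  {d}  = complement {a, b, c, e, f}
  {a, b}  = complement {c, d, e, f}
  {a, e}  = {e} ∪ {a}
  {b, d}  = complement {a, c, e, f}
  {b, e}  = complement {a, c, d, f}
  {c, d}  = complement {a, b, e, f}
  {c, e}  = complement {a, b, d, f}
  {c, f}  = complement {a, b, d, e}
  {e, f}  = {f} ∪ {e}
  {a, e, f}  = {a, f} ∪ {e}
  {a, b, d, e, f}  = {a, f} ∪ {a, b, d, e}
  {a, c, d, e, f}  = {a, f} ∪ {c, d, e, f}
  — 33 sets.
Iteration 4 (26 new):
  {b}  = complement {a, c, d, e, f}
  {c}  = complement {a, b, d, e, f}
  {a, d}  = {a} ∪ {d}
  {d, e}  = {e} ∪ {d}
  {d, f}  = {f} ∪ {d}
  {a, b, f}  = {a, b} ∪ {a, f}
  {a, c, d}  = {c, d} ∪ {a}
  {a, c, e}  = {a} ∪ {c, e}
  {a, c, f}  = {a} ∪ {c, f}
  {a, d, e}  = {d} ∪ {a, e}
  {a, d, f}  = {a, f} ∪ {d}
  {b, c, d}  = complement {a, e, f}
  {b, c, e}  = {b, e} ∪ {c, e}
  {b, d, e}  = {b, e} ∪ {d}
  {b, d, f}  = {f} ∪ {b, d}
  {b, e, f}  = {b, e} ∪ {e, f}
  {c, d, e}  = {c, d} ∪ {e}
  {d, e, f}  = {e, f} ∪ {d}
  {a, b, c, d}  = complement {e, f}
  {a, b, c, e}  = {a, b} ∪ {c, e}
  {a, b, c, f}  = {a, b} ∪ {c, f}
  {a, c, d, e}  = {c, d} ∪ {a, e}
  {a, d, e, f}  = {a, e, f} ∪ {d}
  {b, c, d, f}  = complement {a, e}
  {b, c, e, f}  = {b, e} ∪ {c, e, f}
  {b, d, e, f}  = {e, f} ∪ {b, d}
  — 59 sets.
Iteration 5 adds 5:
  {a, c}  = complement {b, d, e, f}
  {b, c}  = complement {a, d, e, f}
  {b, f}  = complement {a, c, d, e}
  {a, b, c}  = complement {d, e, f}
  {b, c, f}  = complement {a, d, e}
  — 64 sets.
Iteration 6: no new sets; the family is a σ-algebra.

σ(𝒜) = { {}, {a}, {b}, {c}, {d}, {e}, {f}, {a, b}, {a, c}, {a, d}, {a, e}, {a, f}, {b, c}, {b, d}, {b, e}, {b, f}, {c, d}, {c, e}, {c, f}, {d, e}, {d, f}, {e, f}, {a, b, c}, {a, b, d}, {a, b, e}, {a, b, f}, {a, c, d}, {a, c, e}, {a, c, f}, {a, d, e}, {a, d, f}, {a, e, f}, {b, c, d}, {b, c, e}, {b, c, f}, {b, d, e}, {b, d, f}, {b, e, f}, {c, d, e}, {c, d, f}, {c, e, f}, {d, e, f}, {a, b, c, d}, {a, b, c, e}, {a, b, c, f}, {a, b, d, e}, {a, b, d, f}, {a, b, e, f}, {a, c, d, e}, {a, c, d, f}, {a, c, e, f}, {a, d, e, f}, {b, c, d, e}, {b, c, d, f}, {b, c, e, f}, {b, d, e, f}, {c, d, e, f}, {a, b, c, d, e}, {a, b, c, d, f}, {a, b, c, e, f}, {a, b, d, e, f}, {a, c, d, e, f}, {b, c, d, e, f}, Ω }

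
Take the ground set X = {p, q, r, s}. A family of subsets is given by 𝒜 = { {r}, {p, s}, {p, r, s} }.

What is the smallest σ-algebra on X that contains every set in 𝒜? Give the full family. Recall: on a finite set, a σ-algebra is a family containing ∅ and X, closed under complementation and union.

Begin from { ∅, {r}, {p, s}, {p, r, s}, X } (that is, 𝒜 plus ∅ and X).
Round 1 adds 3:
  {q}  = {p, r, s}ᶜ
  {q, r}  = {p, s}ᶜ
  {p, q, s}  = {r}ᶜ
  — 8 sets.
After Round 2 the family is unchanged; done.

|σ(𝒜)| = 8.  σ(𝒜) = { ∅, {q}, {r}, {p, s}, {q, r}, {p, q, s}, {p, r, s}, X }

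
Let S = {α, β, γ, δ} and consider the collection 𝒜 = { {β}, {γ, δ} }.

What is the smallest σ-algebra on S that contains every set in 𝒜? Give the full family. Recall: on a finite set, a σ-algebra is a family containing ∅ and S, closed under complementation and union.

Start: 𝒜 ∪ {∅, S} = { {}, {β}, {γ, δ}, S }.
Pass 1: +3 →
  {α, β}  = {γ, δ}ᶜ
  {α, γ, δ}  = {β}ᶜ
  {β, γ, δ}  = {β} ∪ {γ, δ}
  — 7 sets.
Pass 2 (1 new):
  {α}  = {β, γ, δ}ᶜ
  — 8 sets.
Pass 3: closed — nothing new.

Hence σ(𝒜) has 8 members: { {}, {α}, {β}, {α, β}, {γ, δ}, {α, γ, δ}, {β, γ, δ}, S }.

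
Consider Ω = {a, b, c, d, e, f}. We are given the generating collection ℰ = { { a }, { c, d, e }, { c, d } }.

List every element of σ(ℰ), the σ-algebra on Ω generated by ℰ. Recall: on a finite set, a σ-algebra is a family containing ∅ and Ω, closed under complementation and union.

σ(ℰ) (16 sets): { {  }, { a }, { e }, { a, e }, { b, f }, { c, d }, { a, b, f }, { a, c, d }, { b, e, f }, { c, d, e }, { a, b, e, f }, { a, c, d, e }, { b, c, d, f }, { a, b, c, d, f }, { b, c, d, e, f }, Ω }

Trace:
Start: ℰ ∪ {∅, Ω} = { {  }, { a }, { c, d }, { c, d, e }, Ω }.
Step 1: +5 →
  { a, b, f }  = Ω∖{ c, d, e }
  { a, c, d }  = { c, d } ∪ { a }
  { a, b, e, f }  = Ω∖{ c, d }
  { a, c, d, e }  = { c, d, e } ∪ { a }
  { b, c, d, e, f }  = Ω∖{ a }
  |family| = 10
Step 2: +3 →
  { b, f }  = Ω∖{ a, c, d, e }
  { b, e, f }  = Ω∖{ a, c, d }
  { a, b, c, d, f }  = { c, d } ∪ { a, b, f }
  |family| = 13
Step 3 (2 new):
  { e }  = Ω∖{ a, b, c, d, f }
  { b, c, d, f }  = { c, d } ∪ { b, f }
  |family| = 15
Step 4: 1 new —
  { a, e }  = Ω∖{ b, c, d, f }
  |family| = 16
Step 5: stable.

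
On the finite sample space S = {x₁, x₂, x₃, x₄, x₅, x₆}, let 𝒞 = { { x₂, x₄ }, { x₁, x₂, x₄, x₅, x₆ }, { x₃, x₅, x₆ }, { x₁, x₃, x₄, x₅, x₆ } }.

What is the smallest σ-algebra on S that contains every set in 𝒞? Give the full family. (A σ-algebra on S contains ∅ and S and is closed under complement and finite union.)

σ(𝒞) = { {}, { x₁ }, { x₂ }, { x₃ }, { x₄ }, { x₁, x₂ }, { x₁, x₃ }, { x₁, x₄ }, { x₂, x₃ }, { x₂, x₄ }, { x₃, x₄ }, { x₅, x₆ }, { x₁, x₂, x₃ }, { x₁, x₂, x₄ }, { x₁, x₃, x₄ }, { x₁, x₅, x₆ }, { x₂, x₃, x₄ }, { x₂, x₅, x₆ }, { x₃, x₅, x₆ }, { x₄, x₅, x₆ }, { x₁, x₂, x₃, x₄ }, { x₁, x₂, x₅, x₆ }, { x₁, x₃, x₅, x₆ }, { x₁, x₄, x₅, x₆ }, { x₂, x₃, x₅, x₆ }, { x₂, x₄, x₅, x₆ }, { x₃, x₄, x₅, x₆ }, { x₁, x₂, x₃, x₅, x₆ }, { x₁, x₂, x₄, x₅, x₆ }, { x₁, x₃, x₄, x₅, x₆ }, { x₂, x₃, x₄, x₅, x₆ }, S }

Working:
Seed the family with 𝒞 together with ∅ and S: { {}, { x₂, x₄ }, { x₃, x₅, x₆ }, { x₁, x₂, x₄, x₅, x₆ }, { x₁, x₃, x₄, x₅, x₆ }, S }.
Round 1: +5 →
  { x₂ }  = { x₁, x₃, x₄, x₅, x₆ }ᶜ
  { x₃ }  = { x₁, x₂, x₄, x₅, x₆ }ᶜ
  { x₁, x₂, x₄ }  = { x₃, x₅, x₆ }ᶜ
  { x₁, x₃, x₅, x₆ }  = { x₂, x₄ }ᶜ
  { x₂, x₃, x₄, x₅, x₆ }  = { x₃, x₅, x₆ } ∪ { x₂, x₄ }
Round 2: 6 new —
  { x₁ }  = { x₂, x₃, x₄, x₅, x₆ }ᶜ
  { x₂, x₃ }  = { x₂ } ∪ { x₃ }
  { x₂, x₃, x₄ }  = { x₃ } ∪ { x₂, x₄ }
  { x₁, x₂, x₃, x₄ }  = { x₁, x₂, x₄ } ∪ { x₃ }
  { x₂, x₃, x₅, x₆ }  = { x₂ } ∪ { x₃, x₅, x₆ }
  { x₁, x₂, x₃, x₅, x₆ }  = { x₁, x₃, x₅, x₆ } ∪ { x₂ }
Round 3 (8 new):
  { x₄ }  = { x₁, x₂, x₃, x₅, x₆ }ᶜ
  { x₁, x₂ }  = { x₂ } ∪ { x₁ }
  { x₁, x₃ }  = { x₃ } ∪ { x₁ }
  { x₁, x₄ }  = { x₂, x₃, x₅, x₆ }ᶜ
  { x₅, x₆ }  = { x₁, x₂, x₃, x₄ }ᶜ
  { x₁, x₂, x₃ }  = { x₂, x₃ } ∪ { x₁ }
  { x₁, x₅, x₆ }  = { x₂, x₃, x₄ }ᶜ
  { x₁, x₄, x₅, x₆ }  = { x₂, x₃ }ᶜ
Round 4: +7 →
  { x₃, x₄ }  = { x₃ } ∪ { x₄ }
  { x₁, x₃, x₄ }  = { x₃ } ∪ { x₁, x₄ }
  { x₂, x₅, x₆ }  = { x₅, x₆ } ∪ { x₂ }
  { x₄, x₅, x₆ }  = { x₁, x₂, x₃ }ᶜ
  { x₁, x₂, x₅, x₆ }  = { x₅, x₆ } ∪ { x₁, x₂ }
  { x₂, x₄, x₅, x₆ }  = { x₁, x₃ }ᶜ
  { x₃, x₄, x₅, x₆ }  = { x₁, x₂ }ᶜ
After Round 5 the family is unchanged; done.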